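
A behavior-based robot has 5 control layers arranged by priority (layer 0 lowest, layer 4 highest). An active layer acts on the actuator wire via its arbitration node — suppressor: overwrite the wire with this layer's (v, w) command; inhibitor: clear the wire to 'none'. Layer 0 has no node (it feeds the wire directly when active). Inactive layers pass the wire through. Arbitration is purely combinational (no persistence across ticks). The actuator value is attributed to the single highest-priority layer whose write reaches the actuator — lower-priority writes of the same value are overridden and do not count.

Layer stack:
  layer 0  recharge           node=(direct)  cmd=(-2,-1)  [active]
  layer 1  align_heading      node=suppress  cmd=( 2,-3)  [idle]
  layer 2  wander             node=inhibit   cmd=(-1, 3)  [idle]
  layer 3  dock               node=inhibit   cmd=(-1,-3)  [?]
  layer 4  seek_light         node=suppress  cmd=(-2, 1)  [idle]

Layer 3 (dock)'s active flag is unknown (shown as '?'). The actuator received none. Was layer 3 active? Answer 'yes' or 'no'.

If layer 3 is active=yes:
  actuator would be none
If layer 3 is active=no:
  actuator would be (-2, -1)
Observed none, so layer 3 was active.

yes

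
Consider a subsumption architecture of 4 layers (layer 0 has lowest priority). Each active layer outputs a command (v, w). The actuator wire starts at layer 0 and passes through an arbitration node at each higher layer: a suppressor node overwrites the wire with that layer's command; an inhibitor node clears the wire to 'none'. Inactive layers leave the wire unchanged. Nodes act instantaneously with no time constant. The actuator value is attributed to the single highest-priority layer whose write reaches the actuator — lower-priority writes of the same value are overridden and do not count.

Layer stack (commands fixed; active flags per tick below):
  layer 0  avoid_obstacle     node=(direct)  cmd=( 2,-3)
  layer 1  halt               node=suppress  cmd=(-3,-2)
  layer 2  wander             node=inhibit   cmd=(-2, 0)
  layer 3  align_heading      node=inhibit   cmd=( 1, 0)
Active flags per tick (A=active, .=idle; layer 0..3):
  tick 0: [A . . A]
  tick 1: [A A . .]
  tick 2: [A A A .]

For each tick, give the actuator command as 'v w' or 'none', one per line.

none
-3 -2
none

tick 0:
  layer 0 (avoid_obstacle) active — direct: (2, -3)
  layer 1 (halt) idle — unchanged: (2, -3)
  layer 2 (wander) idle — unchanged: (2, -3)
  layer 3 (align_heading) active — inhibits: none
  → actuator none
tick 1:
  layer 0 (avoid_obstacle) active — direct: (2, -3)
  layer 1 (halt) active — suppresses: (-3, -2)
  layer 2 (wander) idle — unchanged: (-3, -2)
  layer 3 (align_heading) idle — unchanged: (-3, -2)
  → actuator (-3, -2)
tick 2:
  layer 0 (avoid_obstacle) active — direct: (2, -3)
  layer 1 (halt) active — suppresses: (-3, -2)
  layer 2 (wander) active — inhibits: none
  layer 3 (align_heading) idle — unchanged: none
  → actuator none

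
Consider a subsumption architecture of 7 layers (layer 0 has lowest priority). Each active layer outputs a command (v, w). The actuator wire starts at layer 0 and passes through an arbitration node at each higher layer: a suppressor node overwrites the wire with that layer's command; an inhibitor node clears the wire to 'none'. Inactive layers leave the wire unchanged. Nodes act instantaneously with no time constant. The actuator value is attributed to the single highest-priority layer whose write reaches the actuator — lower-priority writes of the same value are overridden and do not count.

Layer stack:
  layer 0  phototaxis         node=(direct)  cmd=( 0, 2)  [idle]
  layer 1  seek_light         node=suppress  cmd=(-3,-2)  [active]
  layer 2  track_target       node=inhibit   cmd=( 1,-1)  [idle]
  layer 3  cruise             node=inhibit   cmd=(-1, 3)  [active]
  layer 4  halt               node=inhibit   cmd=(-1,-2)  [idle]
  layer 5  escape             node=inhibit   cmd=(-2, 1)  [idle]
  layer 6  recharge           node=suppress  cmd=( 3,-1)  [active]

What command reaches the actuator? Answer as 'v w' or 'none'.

[0] phototaxis off; wire := none
[1] seek_light on (suppress); wire := (-3, -2)
[2] track_target off; pass (-3, -2)
[3] cruise on (inhibit); wire := none
[4] halt off; pass none
[5] escape off; pass none
[6] recharge on (suppress); wire := (3, -1)
output (3, -1)

3 -1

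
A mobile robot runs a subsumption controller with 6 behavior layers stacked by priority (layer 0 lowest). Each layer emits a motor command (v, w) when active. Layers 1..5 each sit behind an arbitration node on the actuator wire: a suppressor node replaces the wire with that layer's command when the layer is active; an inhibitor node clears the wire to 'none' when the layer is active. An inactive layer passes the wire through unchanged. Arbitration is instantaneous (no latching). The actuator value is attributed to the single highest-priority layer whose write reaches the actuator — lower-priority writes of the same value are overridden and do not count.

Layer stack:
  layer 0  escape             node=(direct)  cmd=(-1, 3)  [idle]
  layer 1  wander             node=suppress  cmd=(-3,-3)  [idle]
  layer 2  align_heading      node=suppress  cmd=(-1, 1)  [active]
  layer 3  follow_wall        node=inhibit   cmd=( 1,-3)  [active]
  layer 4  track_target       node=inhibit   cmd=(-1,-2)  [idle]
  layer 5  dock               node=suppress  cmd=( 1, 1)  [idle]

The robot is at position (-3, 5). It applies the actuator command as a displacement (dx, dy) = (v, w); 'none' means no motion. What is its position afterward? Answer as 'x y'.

L0 escape: idle → wire = none
L1 wander: idle → wire stays none
L2 align_heading: active, suppressor → wire = (-1, 1)
L3 follow_wall: active, inhibitor → wire = none
L4 track_target: idle → wire stays none
L5 dock: idle → wire stays none
actuator = none
position: (-3, 5) + none = (-3, 5)

-3 5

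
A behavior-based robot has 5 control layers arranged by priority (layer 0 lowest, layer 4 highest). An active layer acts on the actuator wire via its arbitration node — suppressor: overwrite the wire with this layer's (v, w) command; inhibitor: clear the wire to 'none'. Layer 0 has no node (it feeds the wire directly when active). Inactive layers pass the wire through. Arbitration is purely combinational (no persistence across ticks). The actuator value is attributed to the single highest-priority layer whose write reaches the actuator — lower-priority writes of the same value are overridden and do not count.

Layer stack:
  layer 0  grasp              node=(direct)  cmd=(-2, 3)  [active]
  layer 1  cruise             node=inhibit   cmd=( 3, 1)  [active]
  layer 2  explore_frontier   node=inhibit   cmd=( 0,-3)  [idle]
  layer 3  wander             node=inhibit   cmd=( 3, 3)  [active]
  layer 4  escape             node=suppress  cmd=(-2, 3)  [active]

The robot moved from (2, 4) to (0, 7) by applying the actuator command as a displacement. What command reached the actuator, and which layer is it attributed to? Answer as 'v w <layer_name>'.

-2 3 escape

displacement = (0, 7) − (2, 4) = (-2, 3)
layer 0 (grasp) active — direct: (-2, 3)
layer 1 (cruise) active — inhibits: none
layer 2 (explore_frontier) idle — unchanged: none
layer 3 (wander) active — inhibits: none
layer 4 (escape) active — suppresses: (-2, 3)
→ actuator (-2, 3) — from layer 4 (escape)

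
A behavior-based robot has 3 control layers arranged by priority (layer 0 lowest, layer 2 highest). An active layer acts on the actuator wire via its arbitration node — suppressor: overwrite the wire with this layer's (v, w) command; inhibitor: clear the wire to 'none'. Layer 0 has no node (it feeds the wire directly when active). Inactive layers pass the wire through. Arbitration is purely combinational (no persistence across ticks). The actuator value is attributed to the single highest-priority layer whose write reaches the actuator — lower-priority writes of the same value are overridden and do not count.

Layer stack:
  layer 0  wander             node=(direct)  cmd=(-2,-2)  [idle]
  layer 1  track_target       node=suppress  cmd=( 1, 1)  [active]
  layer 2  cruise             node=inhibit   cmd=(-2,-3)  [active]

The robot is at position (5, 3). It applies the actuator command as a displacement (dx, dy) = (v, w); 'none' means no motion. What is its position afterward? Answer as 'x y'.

5 3

L0 wander: idle → wire = none
L1 track_target: active, suppressor → wire = (1, 1)
L2 cruise: active, inhibitor → wire = none
actuator = none
position: (5, 3) + none = (5, 3)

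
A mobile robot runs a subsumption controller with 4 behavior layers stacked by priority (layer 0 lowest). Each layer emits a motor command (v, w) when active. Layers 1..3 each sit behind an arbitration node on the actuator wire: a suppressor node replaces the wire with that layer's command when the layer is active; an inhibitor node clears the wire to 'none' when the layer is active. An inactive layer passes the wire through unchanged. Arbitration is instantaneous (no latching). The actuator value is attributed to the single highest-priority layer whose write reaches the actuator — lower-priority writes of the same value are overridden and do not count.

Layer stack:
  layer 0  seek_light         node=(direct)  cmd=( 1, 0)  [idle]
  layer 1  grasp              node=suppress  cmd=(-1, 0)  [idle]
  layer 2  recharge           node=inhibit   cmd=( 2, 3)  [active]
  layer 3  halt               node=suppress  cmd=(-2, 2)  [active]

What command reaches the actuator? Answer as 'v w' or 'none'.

L0 seek_light: idle → wire = none
L1 grasp: idle → wire stays none
L2 recharge: active, inhibitor → wire = none
L3 halt: active, suppressor → wire = (-2, 2)
actuator = (-2, 2)

-2 2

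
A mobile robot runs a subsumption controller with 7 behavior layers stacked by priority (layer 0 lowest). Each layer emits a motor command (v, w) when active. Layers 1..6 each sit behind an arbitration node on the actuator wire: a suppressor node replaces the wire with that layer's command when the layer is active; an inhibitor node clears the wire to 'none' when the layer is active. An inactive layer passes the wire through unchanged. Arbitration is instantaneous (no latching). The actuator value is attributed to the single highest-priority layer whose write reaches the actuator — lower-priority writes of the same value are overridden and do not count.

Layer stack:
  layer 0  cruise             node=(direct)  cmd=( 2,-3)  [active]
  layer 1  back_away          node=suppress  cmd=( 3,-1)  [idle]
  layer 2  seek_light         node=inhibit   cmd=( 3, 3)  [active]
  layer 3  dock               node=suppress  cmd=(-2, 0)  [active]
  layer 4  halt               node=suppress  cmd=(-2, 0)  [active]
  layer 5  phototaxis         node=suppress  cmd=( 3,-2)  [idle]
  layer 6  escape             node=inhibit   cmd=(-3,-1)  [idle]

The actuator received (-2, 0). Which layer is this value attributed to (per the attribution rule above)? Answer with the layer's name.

halt

layer 0 (cruise) active — direct: (2, -3)
layer 1 (back_away) idle — unchanged: (2, -3)
layer 2 (seek_light) active — inhibits: none
layer 3 (dock) active — suppresses: (-2, 0)
layer 4 (halt) active — suppresses: (-2, 0)
layer 5 (phototaxis) idle — unchanged: (-2, 0)
layer 6 (escape) idle — unchanged: (-2, 0)
→ actuator (-2, 0)
last writer: layer 4 = halt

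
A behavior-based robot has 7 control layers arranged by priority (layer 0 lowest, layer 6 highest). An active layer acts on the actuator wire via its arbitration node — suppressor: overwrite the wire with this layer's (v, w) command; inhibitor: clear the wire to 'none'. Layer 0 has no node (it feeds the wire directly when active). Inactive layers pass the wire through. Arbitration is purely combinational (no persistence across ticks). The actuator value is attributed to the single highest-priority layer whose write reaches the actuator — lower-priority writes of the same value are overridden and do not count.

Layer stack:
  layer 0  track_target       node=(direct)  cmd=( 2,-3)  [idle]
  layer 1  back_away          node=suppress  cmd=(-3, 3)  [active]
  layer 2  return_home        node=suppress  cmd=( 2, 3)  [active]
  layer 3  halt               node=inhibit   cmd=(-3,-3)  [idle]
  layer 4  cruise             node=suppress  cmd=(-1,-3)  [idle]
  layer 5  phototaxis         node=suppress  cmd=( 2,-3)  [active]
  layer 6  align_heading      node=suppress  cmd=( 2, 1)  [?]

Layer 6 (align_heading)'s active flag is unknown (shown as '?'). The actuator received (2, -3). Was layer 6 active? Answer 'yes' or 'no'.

no

If layer 6 is active=yes:
  actuator would be (2, 1)
If layer 6 is active=no:
  actuator would be (2, -3)
Observed (2, -3), so layer 6 was idle.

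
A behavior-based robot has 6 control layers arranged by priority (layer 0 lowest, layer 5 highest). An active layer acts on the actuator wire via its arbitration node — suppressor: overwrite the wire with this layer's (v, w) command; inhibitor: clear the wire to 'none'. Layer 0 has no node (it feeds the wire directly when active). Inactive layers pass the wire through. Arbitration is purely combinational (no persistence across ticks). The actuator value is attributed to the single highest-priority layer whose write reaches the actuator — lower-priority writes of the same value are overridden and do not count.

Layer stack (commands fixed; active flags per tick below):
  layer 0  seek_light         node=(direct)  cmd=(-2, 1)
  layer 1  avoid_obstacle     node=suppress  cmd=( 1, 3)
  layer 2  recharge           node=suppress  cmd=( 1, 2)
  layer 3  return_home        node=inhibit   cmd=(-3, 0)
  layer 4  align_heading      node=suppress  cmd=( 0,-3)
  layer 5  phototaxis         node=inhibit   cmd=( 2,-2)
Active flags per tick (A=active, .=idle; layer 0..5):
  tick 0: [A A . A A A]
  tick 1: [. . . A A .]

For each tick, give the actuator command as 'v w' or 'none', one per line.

none
0 -3

tick 0:
  layer 0 (seek_light) active — direct: (-2, 1)
  layer 1 (avoid_obstacle) active — suppresses: (1, 3)
  layer 2 (recharge) idle — unchanged: (1, 3)
  layer 3 (return_home) active — inhibits: none
  layer 4 (align_heading) active — suppresses: (0, -3)
  layer 5 (phototaxis) active — inhibits: none
  → actuator none
tick 1:
  layer 0 (seek_light) idle — none
  layer 1 (avoid_obstacle) idle — unchanged: none
  layer 2 (recharge) idle — unchanged: none
  layer 3 (return_home) active — inhibits: none
  layer 4 (align_heading) active — suppresses: (0, -3)
  layer 5 (phototaxis) idle — unchanged: (0, -3)
  → actuator (0, -3)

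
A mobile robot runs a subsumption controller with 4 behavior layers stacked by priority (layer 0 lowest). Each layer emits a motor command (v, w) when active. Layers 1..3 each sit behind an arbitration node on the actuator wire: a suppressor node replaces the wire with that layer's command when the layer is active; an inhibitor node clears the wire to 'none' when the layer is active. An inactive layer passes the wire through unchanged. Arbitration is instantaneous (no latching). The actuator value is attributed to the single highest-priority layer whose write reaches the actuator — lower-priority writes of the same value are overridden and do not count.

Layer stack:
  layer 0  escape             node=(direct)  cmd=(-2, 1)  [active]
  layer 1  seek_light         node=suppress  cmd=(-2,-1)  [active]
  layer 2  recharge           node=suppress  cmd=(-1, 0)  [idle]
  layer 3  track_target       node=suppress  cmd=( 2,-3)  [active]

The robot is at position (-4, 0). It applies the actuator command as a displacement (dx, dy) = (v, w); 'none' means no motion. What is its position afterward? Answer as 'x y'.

layer 0 (escape) active — direct: (-2, 1)
layer 1 (seek_light) active — suppresses: (-2, -1)
layer 2 (recharge) idle — unchanged: (-2, -1)
layer 3 (track_target) active — suppresses: (2, -3)
→ actuator (2, -3)
position: (-4, 0) + (2, -3) = (-2, -3)

-2 -3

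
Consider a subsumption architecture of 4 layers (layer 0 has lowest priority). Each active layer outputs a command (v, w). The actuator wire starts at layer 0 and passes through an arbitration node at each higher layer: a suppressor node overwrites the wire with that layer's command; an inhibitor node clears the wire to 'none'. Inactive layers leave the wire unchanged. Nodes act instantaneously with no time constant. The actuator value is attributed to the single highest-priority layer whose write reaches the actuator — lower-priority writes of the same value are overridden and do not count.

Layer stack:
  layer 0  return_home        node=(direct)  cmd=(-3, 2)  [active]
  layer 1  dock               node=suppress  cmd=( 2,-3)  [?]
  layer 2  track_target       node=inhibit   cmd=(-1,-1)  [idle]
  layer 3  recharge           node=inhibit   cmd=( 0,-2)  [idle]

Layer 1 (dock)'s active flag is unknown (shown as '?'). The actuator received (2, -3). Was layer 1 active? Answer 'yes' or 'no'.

yes

If layer 1 is active=yes:
  actuator would be (2, -3)
If layer 1 is active=no:
  actuator would be (-3, 2)
Observed (2, -3), so layer 1 was active.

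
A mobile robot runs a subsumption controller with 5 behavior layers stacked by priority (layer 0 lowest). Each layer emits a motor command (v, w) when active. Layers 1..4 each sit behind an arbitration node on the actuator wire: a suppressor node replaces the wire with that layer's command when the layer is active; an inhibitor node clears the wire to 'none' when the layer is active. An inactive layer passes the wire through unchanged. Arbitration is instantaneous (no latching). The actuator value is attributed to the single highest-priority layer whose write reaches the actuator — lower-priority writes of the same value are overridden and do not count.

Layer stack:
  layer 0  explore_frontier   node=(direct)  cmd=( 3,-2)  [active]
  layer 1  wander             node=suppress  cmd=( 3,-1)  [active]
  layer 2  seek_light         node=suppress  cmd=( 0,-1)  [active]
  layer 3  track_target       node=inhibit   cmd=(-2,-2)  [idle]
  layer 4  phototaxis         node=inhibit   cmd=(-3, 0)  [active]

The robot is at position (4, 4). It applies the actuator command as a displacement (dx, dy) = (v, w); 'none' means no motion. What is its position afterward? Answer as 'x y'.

4 4

[0] explore_frontier on; wire := (3, -2)
[1] wander on (suppress); wire := (3, -1)
[2] seek_light on (suppress); wire := (0, -1)
[3] track_target off; pass (0, -1)
[4] phototaxis on (inhibit); wire := none
output none
position: (4, 4) + none = (4, 4)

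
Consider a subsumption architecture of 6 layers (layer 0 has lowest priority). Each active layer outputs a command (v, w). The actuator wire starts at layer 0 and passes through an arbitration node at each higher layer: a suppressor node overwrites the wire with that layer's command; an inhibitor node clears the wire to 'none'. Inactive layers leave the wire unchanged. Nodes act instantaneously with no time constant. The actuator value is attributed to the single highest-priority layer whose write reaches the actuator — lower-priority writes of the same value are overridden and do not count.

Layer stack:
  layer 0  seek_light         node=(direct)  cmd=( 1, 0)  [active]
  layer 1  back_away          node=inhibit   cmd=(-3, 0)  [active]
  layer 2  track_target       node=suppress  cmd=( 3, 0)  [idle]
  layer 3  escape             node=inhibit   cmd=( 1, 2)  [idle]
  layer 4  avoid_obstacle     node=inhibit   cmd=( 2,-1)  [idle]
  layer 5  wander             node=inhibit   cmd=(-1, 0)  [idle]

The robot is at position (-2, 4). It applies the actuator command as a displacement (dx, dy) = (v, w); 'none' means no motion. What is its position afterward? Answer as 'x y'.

L0 seek_light: active, feeds wire = (1, 0)
L1 back_away: active, inhibitor → wire = none
L2 track_target: idle → wire stays none
L3 escape: idle → wire stays none
L4 avoid_obstacle: idle → wire stays none
L5 wander: idle → wire stays none
actuator = none
position: (-2, 4) + none = (-2, 4)

-2 4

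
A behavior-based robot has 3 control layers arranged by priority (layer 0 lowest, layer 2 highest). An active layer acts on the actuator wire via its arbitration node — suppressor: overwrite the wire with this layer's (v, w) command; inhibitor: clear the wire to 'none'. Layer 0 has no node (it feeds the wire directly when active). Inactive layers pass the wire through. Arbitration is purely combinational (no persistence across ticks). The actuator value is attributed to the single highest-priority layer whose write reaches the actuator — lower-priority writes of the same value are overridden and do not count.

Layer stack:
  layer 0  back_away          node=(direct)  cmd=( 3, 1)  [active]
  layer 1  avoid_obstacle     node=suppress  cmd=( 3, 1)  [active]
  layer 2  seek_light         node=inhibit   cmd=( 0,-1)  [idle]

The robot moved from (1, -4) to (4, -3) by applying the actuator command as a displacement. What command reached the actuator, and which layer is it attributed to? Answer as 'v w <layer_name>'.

displacement = (4, -3) − (1, -4) = (3, 1)
[0] back_away on; wire := (3, 1)
[1] avoid_obstacle on (suppress); wire := (3, 1)
[2] seek_light off; pass (3, 1)
output (3, 1) — from layer 1 (avoid_obstacle)

3 1 avoid_obstacle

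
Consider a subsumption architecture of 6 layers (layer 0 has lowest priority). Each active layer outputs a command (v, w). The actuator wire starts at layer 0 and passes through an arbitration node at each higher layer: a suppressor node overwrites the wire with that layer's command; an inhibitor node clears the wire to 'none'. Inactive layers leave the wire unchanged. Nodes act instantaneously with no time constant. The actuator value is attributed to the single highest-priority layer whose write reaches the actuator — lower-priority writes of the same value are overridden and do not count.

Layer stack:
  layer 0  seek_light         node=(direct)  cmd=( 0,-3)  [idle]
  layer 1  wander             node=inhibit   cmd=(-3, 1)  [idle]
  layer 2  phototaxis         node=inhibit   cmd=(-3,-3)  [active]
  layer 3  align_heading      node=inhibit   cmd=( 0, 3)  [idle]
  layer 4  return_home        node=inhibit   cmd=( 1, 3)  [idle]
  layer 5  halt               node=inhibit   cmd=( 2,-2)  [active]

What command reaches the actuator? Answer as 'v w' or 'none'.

none

layer 0 (seek_light) idle — none
layer 1 (wander) idle — unchanged: none
layer 2 (phototaxis) active — inhibits: none
layer 3 (align_heading) idle — unchanged: none
layer 4 (return_home) idle — unchanged: none
layer 5 (halt) active — inhibits: none
→ actuator none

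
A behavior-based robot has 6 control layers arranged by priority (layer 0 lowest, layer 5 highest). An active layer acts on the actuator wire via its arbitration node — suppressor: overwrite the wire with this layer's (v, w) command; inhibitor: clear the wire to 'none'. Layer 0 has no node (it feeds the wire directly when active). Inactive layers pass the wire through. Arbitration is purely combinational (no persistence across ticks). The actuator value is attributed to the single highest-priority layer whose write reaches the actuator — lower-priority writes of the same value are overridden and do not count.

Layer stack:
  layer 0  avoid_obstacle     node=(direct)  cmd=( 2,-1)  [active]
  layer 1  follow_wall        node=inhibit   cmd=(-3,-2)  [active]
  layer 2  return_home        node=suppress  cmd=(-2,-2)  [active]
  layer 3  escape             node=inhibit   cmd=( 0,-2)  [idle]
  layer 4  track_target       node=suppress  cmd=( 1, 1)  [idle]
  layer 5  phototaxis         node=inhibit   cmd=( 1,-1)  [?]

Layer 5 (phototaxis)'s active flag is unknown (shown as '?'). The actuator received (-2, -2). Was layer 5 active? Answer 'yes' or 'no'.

no

If layer 5 is active=yes:
  actuator would be none
If layer 5 is active=no:
  actuator would be (-2, -2)
Observed (-2, -2), so layer 5 was idle.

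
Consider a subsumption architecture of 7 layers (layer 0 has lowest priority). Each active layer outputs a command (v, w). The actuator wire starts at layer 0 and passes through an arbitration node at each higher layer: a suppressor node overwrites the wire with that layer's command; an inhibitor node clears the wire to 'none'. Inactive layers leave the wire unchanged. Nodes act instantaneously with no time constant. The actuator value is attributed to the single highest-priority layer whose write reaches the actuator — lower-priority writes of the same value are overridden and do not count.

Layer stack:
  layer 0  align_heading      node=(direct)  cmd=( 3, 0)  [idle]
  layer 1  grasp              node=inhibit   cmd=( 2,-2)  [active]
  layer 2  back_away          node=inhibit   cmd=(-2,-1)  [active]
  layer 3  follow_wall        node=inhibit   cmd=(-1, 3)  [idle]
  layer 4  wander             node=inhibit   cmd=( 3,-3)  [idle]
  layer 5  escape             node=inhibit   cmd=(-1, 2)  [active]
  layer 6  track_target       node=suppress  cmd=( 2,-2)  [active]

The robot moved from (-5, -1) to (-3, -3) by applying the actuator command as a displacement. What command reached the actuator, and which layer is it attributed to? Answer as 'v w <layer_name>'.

2 -2 track_target

displacement = (-3, -3) − (-5, -1) = (2, -2)
[0] align_heading off; wire := none
[1] grasp on (inhibit); wire := none
[2] back_away on (inhibit); wire := none
[3] follow_wall off; pass none
[4] wander off; pass none
[5] escape on (inhibit); wire := none
[6] track_target on (suppress); wire := (2, -2)
output (2, -2) — from layer 6 (track_target)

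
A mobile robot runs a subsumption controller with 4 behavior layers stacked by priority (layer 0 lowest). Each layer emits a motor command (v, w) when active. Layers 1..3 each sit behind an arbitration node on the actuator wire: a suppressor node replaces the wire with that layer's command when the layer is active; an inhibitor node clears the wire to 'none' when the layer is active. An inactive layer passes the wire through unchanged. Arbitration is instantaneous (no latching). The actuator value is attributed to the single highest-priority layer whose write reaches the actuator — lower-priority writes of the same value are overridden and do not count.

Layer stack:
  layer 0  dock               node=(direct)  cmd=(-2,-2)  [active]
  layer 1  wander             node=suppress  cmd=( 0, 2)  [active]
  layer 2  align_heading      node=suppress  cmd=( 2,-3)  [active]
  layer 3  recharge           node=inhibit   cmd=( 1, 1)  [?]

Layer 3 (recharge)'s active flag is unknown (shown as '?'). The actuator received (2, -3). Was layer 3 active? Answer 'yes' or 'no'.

no

If layer 3 is active=yes:
  actuator would be none
If layer 3 is active=no:
  actuator would be (2, -3)
Observed (2, -3), so layer 3 was idle.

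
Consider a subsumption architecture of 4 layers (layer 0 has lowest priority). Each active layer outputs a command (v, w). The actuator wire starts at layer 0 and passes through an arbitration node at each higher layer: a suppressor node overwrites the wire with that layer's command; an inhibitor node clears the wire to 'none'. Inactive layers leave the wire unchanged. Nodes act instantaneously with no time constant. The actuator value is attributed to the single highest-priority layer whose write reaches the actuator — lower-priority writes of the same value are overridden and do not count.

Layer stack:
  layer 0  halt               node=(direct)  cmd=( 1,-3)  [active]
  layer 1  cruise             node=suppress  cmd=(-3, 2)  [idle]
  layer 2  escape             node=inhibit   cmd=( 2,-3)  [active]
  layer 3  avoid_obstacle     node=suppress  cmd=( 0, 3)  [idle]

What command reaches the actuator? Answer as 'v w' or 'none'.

none

L0 halt: active, feeds wire = (1, -3)
L1 cruise: idle → wire stays (1, -3)
L2 escape: active, inhibitor → wire = none
L3 avoid_obstacle: idle → wire stays none
actuator = none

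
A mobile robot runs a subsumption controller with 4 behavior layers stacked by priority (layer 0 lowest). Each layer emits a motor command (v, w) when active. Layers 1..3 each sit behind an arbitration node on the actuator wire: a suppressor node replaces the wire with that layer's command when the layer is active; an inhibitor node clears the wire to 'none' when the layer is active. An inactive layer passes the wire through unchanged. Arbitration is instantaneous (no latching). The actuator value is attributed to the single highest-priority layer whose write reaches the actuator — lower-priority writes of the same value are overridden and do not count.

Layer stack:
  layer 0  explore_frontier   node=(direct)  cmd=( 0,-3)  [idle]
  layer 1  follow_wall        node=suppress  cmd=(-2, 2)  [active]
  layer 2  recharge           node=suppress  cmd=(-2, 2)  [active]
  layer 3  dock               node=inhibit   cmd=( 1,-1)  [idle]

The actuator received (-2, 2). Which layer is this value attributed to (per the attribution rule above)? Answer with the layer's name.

recharge

[0] explore_frontier off; wire := none
[1] follow_wall on (suppress); wire := (-2, 2)
[2] recharge on (suppress); wire := (-2, 2)
[3] dock off; pass (-2, 2)
output (-2, 2)
last writer: layer 2 = recharge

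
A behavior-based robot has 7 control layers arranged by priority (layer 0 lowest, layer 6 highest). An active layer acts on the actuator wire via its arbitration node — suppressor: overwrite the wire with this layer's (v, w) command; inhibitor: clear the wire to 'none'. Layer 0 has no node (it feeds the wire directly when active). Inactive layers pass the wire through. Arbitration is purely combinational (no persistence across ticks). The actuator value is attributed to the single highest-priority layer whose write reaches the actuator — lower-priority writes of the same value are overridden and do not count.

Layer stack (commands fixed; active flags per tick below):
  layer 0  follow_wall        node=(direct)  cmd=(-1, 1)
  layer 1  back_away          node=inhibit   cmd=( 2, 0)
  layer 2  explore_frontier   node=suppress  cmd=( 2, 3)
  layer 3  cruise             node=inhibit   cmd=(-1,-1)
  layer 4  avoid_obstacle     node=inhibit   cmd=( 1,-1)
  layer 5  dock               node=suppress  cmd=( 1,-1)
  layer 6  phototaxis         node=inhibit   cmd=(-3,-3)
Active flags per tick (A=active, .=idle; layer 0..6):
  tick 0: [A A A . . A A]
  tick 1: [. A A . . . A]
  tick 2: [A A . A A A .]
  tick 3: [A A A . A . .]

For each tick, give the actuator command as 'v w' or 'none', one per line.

tick 0:
  L0 follow_wall: active, feeds wire = (-1, 1)
  L1 back_away: active, inhibitor → wire = none
  L2 explore_frontier: active, suppressor → wire = (2, 3)
  L3 cruise: idle → wire stays (2, 3)
  L4 avoid_obstacle: idle → wire stays (2, 3)
  L5 dock: active, suppressor → wire = (1, -1)
  L6 phototaxis: active, inhibitor → wire = none
  actuator = none
tick 1:
  L0 follow_wall: idle → wire = none
  L1 back_away: active, inhibitor → wire = none
  L2 explore_frontier: active, suppressor → wire = (2, 3)
  L3 cruise: idle → wire stays (2, 3)
  L4 avoid_obstacle: idle → wire stays (2, 3)
  L5 dock: idle → wire stays (2, 3)
  L6 phototaxis: active, inhibitor → wire = none
  actuator = none
tick 2:
  L0 follow_wall: active, feeds wire = (-1, 1)
  L1 back_away: active, inhibitor → wire = none
  L2 explore_frontier: idle → wire stays none
  L3 cruise: active, inhibitor → wire = none
  L4 avoid_obstacle: active, inhibitor → wire = none
  L5 dock: active, suppressor → wire = (1, -1)
  L6 phototaxis: idle → wire stays (1, -1)
  actuator = (1, -1)
tick 3:
  L0 follow_wall: active, feeds wire = (-1, 1)
  L1 back_away: active, inhibitor → wire = none
  L2 explore_frontier: active, suppressor → wire = (2, 3)
  L3 cruise: idle → wire stays (2, 3)
  L4 avoid_obstacle: active, inhibitor → wire = none
  L5 dock: idle → wire stays none
  L6 phototaxis: idle → wire stays none
  actuator = none

none
none
1 -1
none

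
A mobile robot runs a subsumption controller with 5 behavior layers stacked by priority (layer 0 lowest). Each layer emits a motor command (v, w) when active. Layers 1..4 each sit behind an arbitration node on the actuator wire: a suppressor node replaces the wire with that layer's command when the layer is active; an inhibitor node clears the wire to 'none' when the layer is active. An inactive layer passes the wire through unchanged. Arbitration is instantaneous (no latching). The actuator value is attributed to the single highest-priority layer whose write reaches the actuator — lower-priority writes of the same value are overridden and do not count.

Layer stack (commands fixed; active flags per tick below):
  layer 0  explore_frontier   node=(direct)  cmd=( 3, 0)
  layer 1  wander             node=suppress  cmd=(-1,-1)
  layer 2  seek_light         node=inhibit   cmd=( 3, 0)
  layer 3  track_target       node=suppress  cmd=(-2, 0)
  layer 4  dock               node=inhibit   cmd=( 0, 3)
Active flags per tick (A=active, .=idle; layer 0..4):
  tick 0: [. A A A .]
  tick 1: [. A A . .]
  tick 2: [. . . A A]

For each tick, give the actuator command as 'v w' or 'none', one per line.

-2 0
none
none

tick 0:
  [0] explore_frontier off; wire := none
  [1] wander on (suppress); wire := (-1, -1)
  [2] seek_light on (inhibit); wire := none
  [3] track_target on (suppress); wire := (-2, 0)
  [4] dock off; pass (-2, 0)
  output (-2, 0)
tick 1:
  [0] explore_frontier off; wire := none
  [1] wander on (suppress); wire := (-1, -1)
  [2] seek_light on (inhibit); wire := none
  [3] track_target off; pass none
  [4] dock off; pass none
  output none
tick 2:
  [0] explore_frontier off; wire := none
  [1] wander off; pass none
  [2] seek_light off; pass none
  [3] track_target on (suppress); wire := (-2, 0)
  [4] dock on (inhibit); wire := none
  output none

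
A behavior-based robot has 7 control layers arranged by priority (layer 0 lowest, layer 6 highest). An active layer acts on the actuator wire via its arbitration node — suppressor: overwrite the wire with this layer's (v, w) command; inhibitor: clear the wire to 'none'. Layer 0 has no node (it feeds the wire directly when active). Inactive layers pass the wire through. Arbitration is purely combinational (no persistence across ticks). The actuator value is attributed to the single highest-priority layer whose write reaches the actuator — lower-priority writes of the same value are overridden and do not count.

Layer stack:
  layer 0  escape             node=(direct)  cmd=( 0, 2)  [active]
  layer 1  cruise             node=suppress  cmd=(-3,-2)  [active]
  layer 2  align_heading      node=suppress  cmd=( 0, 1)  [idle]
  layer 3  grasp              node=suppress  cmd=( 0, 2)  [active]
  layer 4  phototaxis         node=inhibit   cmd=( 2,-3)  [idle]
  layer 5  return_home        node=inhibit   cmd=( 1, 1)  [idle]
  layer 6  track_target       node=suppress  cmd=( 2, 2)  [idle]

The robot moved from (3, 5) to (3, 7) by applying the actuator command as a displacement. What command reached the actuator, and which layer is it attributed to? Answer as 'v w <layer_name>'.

0 2 grasp

displacement = (3, 7) − (3, 5) = (0, 2)
L0 escape: active, feeds wire = (0, 2)
L1 cruise: active, suppressor → wire = (-3, -2)
L2 align_heading: idle → wire stays (-3, -2)
L3 grasp: active, suppressor → wire = (0, 2)
L4 phototaxis: idle → wire stays (0, 2)
L5 return_home: idle → wire stays (0, 2)
L6 track_target: idle → wire stays (0, 2)
actuator = (0, 2) — from layer 3 (grasp)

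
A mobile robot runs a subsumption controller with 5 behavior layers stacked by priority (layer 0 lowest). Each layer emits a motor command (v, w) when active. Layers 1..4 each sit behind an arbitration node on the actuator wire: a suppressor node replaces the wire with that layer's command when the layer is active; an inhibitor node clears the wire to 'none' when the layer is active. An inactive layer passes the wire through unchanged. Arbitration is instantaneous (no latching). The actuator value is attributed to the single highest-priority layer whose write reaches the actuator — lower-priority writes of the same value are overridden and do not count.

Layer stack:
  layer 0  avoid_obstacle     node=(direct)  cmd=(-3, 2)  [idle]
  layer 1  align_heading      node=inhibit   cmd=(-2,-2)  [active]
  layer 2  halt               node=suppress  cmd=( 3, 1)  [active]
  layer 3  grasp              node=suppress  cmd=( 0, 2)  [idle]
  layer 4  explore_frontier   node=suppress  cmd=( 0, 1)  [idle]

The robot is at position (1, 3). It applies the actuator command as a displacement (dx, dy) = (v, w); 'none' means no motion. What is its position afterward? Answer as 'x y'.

4 4

L0 avoid_obstacle: idle → wire = none
L1 align_heading: active, inhibitor → wire = none
L2 halt: active, suppressor → wire = (3, 1)
L3 grasp: idle → wire stays (3, 1)
L4 explore_frontier: idle → wire stays (3, 1)
actuator = (3, 1)
position: (1, 3) + (3, 1) = (4, 4)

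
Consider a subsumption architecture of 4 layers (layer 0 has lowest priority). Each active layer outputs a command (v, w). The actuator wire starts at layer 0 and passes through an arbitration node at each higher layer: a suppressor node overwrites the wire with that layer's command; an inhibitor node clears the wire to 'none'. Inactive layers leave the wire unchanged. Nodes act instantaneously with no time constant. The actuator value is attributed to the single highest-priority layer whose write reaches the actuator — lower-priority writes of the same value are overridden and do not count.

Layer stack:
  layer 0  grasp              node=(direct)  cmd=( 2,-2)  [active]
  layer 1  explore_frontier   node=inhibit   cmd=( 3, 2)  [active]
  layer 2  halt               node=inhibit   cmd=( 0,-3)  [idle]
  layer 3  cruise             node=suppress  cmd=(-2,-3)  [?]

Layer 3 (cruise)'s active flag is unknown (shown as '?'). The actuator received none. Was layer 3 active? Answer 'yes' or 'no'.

no

If layer 3 is active=yes:
  actuator would be (-2, -3)
If layer 3 is active=no:
  actuator would be none
Observed none, so layer 3 was idle.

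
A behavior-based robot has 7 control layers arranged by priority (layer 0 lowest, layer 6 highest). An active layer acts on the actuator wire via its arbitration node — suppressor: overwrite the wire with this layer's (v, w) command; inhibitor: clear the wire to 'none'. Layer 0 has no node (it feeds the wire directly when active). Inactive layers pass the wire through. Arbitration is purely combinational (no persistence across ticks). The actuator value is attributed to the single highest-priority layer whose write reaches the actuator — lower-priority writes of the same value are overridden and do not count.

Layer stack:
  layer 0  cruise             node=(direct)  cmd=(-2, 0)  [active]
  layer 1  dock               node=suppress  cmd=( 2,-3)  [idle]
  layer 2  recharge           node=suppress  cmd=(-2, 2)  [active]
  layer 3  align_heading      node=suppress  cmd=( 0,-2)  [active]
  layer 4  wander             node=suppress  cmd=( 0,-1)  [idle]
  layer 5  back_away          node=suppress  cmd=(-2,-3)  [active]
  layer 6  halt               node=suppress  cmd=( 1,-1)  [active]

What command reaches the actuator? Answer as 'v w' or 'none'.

layer 0 (cruise) active — direct: (-2, 0)
layer 1 (dock) idle — unchanged: (-2, 0)
layer 2 (recharge) active — suppresses: (-2, 2)
layer 3 (align_heading) active — suppresses: (0, -2)
layer 4 (wander) idle — unchanged: (0, -2)
layer 5 (back_away) active — suppresses: (-2, -3)
layer 6 (halt) active — suppresses: (1, -1)
→ actuator (1, -1)

1 -1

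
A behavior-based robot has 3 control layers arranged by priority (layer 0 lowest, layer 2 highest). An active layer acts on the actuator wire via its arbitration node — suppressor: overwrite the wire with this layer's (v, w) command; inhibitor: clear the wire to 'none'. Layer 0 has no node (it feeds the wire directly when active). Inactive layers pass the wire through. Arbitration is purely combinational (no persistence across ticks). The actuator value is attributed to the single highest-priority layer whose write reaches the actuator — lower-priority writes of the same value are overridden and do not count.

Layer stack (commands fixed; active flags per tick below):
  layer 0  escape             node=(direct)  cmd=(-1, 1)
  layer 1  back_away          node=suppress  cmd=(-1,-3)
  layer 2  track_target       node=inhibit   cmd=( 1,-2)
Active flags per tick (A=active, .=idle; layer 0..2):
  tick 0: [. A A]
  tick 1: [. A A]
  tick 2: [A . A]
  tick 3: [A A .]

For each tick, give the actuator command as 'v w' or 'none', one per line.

none
none
none
-1 -3

tick 0:
  layer 0 (escape) idle — none
  layer 1 (back_away) active — suppresses: (-1, -3)
  layer 2 (track_target) active — inhibits: none
  → actuator none
tick 1:
  layer 0 (escape) idle — none
  layer 1 (back_away) active — suppresses: (-1, -3)
  layer 2 (track_target) active — inhibits: none
  → actuator none
tick 2:
  layer 0 (escape) active — direct: (-1, 1)
  layer 1 (back_away) idle — unchanged: (-1, 1)
  layer 2 (track_target) active — inhibits: none
  → actuator none
tick 3:
  layer 0 (escape) active — direct: (-1, 1)
  layer 1 (back_away) active — suppresses: (-1, -3)
  layer 2 (track_target) idle — unchanged: (-1, -3)
  → actuator (-1, -3)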